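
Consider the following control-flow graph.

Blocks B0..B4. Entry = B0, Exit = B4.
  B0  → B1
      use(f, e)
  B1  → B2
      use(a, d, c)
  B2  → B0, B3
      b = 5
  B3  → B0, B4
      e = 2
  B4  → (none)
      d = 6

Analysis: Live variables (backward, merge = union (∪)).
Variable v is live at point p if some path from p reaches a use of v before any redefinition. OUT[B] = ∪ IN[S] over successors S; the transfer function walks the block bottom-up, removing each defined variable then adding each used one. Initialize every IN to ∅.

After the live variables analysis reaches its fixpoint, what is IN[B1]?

Converged values:
  B0:   IN={a, c, d, e, f}   OUT={a, c, d, e, f}
  B1:   IN={a, c, d, e, f}   OUT={a, c, d, e, f}
  B2:   IN={a, c, d, e, f}   OUT={a, c, d, e, f}
  B3:   IN={a, c, d, f}   OUT={a, c, d, e, f}
  B4:   IN={}   OUT={}

Merge at B1: OUT[B1] = IN[B2] = {a, c, d, e, f}
Applying B1's transfer function to that OUT value gives IN[B1] (row B1 above).

Answer: {a, c, d, e, f}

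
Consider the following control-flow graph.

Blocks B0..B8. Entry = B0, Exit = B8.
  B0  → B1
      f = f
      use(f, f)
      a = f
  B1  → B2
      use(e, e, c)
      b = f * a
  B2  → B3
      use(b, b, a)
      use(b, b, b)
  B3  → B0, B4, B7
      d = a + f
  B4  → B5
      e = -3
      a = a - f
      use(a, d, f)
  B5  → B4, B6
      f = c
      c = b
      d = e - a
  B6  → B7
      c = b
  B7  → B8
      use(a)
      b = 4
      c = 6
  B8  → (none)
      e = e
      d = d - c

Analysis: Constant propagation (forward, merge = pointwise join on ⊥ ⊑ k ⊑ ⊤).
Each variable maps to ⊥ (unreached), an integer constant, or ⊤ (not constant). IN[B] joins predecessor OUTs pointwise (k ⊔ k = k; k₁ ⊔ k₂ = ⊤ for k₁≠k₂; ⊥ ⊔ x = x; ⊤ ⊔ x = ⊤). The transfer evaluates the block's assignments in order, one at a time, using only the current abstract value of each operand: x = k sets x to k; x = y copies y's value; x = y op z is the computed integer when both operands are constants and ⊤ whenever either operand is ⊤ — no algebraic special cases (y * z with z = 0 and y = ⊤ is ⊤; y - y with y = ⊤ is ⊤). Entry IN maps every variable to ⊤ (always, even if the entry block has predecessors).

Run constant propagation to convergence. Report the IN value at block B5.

Per-block solution:
  B0:   IN=(all ⊤)   OUT=(all ⊤)
  B1:   IN=(all ⊤)   OUT=(all ⊤)
  B2:   IN=(all ⊤)   OUT=(all ⊤)
  B3:   IN=(all ⊤)   OUT=(all ⊤)
  B4:   IN=(all ⊤)   OUT={e:-3; rest ⊤}
  B5:   IN={e:-3; rest ⊤}   OUT={e:-3; rest ⊤}
  B6:   IN={e:-3; rest ⊤}   OUT={e:-3; rest ⊤}
  B7:   IN=(all ⊤)   OUT={b:4, c:6; rest ⊤}
  B8:   IN={b:4, c:6; rest ⊤}   OUT={b:4, c:6; rest ⊤}

Merge at B5: IN[B5] = OUT[B4] = {a: ⊤, b: ⊤, c: ⊤, d: ⊤, e: -3, f: ⊤}

Answer: {a: ⊤, b: ⊤, c: ⊤, d: ⊤, e: -3, f: ⊤}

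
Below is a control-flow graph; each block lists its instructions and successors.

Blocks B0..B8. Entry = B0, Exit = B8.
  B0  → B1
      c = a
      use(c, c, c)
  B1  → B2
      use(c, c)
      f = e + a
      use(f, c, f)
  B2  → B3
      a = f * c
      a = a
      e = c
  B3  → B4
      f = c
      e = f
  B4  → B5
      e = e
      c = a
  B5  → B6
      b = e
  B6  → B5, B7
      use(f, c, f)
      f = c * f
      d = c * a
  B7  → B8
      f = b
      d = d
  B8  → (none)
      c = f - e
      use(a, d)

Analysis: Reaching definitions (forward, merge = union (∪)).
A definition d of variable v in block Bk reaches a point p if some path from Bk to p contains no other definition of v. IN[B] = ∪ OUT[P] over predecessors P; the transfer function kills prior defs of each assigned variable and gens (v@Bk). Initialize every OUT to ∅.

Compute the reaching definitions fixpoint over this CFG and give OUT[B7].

Converged values:
  B0: | IN={} | OUT={c@B0}
  B1: | IN={c@B0} | OUT={c@B0, f@B1}
  B2: | IN={c@B0, f@B1} | OUT={a@B2, c@B0, e@B2, f@B1}
  B3: | IN={a@B2, c@B0, e@B2, f@B1} | OUT={a@B2, c@B0, e@B3, f@B3}
  B4: | IN={a@B2, c@B0, e@B3, f@B3} | OUT={a@B2, c@B4, e@B4, f@B3}
  B5: | IN={a@B2, b@B5, c@B4, d@B6, e@B4, f@B3, f@B6} | OUT={a@B2, b@B5, c@B4, d@B6, e@B4, f@B3, f@B6}
  B6: | IN={a@B2, b@B5, c@B4, d@B6, e@B4, f@B3, f@B6} | OUT={a@B2, b@B5, c@B4, d@B6, e@B4, f@B6}
  B7: | IN={a@B2, b@B5, c@B4, d@B6, e@B4, f@B6} | OUT={a@B2, b@B5, c@B4, d@B7, e@B4, f@B7}
  B8: | IN={a@B2, b@B5, c@B4, d@B7, e@B4, f@B7} | OUT={a@B2, b@B5, c@B8, d@B7, e@B4, f@B7}

Merge at B7: IN[B7] = OUT[B6] = {a@B2, b@B5, c@B4, d@B6, e@B4, f@B6}
Applying B7's transfer function to that IN value gives OUT[B7] (row B7 above).

Answer: {a@B2, b@B5, c@B4, d@B7, e@B4, f@B7}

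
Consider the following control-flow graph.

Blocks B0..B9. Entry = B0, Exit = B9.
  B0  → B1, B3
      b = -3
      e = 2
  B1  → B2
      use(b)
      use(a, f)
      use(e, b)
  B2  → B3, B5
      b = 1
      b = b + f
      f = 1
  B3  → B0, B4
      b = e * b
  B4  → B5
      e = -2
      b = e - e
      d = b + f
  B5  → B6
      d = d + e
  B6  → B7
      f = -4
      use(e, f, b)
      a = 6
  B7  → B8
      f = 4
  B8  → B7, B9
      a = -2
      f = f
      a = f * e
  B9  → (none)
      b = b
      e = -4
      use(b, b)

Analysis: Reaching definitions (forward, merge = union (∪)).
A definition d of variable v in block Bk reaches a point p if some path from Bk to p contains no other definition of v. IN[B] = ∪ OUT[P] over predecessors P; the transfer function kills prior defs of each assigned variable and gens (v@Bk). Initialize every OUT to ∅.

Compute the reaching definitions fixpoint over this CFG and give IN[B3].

Fixpoint table:
  B0:  IN={b@B3, e@B0, f@B2}  OUT={b@B0, e@B0, f@B2}
  B1:  IN={b@B0, e@B0, f@B2}  OUT={b@B0, e@B0, f@B2}
  B2:  IN={b@B0, e@B0, f@B2}  OUT={b@B2, e@B0, f@B2}
  B3:  IN={b@B0, b@B2, e@B0, f@B2}  OUT={b@B3, e@B0, f@B2}
  B4:  IN={b@B3, e@B0, f@B2}  OUT={b@B4, d@B4, e@B4, f@B2}
  B5:  IN={b@B2, b@B4, d@B4, e@B0, e@B4, f@B2}  OUT={b@B2, b@B4, d@B5, e@B0, e@B4, f@B2}
  B6:  IN={b@B2, b@B4, d@B5, e@B0, e@B4, f@B2}  OUT={a@B6, b@B2, b@B4, d@B5, e@B0, e@B4, f@B6}
  B7:  IN={a@B6, a@B8, b@B2, b@B4, d@B5, e@B0, e@B4, f@B6, f@B8}  OUT={a@B6, a@B8, b@B2, b@B4, d@B5, e@B0, e@B4, f@B7}
  B8:  IN={a@B6, a@B8, b@B2, b@B4, d@B5, e@B0, e@B4, f@B7}  OUT={a@B8, b@B2, b@B4, d@B5, e@B0, e@B4, f@B8}
  B9:  IN={a@B8, b@B2, b@B4, d@B5, e@B0, e@B4, f@B8}  OUT={a@B8, b@B9, d@B5, e@B9, f@B8}

Merge at B3: IN[B3] = OUT[B0] ⊔ OUT[B2] = {b@B0, b@B2, e@B0, f@B2}

Answer: {b@B0, b@B2, e@B0, f@B2}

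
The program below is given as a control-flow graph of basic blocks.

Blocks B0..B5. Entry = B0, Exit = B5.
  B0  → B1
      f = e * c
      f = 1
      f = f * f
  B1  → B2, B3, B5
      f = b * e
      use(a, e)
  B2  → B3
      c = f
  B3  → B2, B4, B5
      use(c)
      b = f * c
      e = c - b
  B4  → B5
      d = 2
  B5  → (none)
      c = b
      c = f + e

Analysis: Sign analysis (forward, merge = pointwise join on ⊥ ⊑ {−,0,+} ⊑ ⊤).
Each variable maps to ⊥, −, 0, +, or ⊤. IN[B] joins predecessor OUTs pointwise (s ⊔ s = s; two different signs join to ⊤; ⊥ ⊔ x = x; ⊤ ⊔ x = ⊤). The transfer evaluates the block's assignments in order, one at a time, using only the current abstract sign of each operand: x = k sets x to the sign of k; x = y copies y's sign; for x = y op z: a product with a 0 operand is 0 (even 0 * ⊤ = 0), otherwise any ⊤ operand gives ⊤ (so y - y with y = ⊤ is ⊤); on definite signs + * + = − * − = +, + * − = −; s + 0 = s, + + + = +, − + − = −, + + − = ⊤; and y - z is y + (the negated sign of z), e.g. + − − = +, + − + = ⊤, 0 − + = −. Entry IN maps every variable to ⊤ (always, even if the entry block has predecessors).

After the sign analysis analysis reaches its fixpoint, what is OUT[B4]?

Converged values:
  B0:   IN=(all ⊤)   OUT={f:+; rest ⊤}
  B1:   IN={f:+; rest ⊤}   OUT=(all ⊤)
  B2:   IN=(all ⊤)   OUT=(all ⊤)
  B3:   IN=(all ⊤)   OUT=(all ⊤)
  B4:   IN=(all ⊤)   OUT={d:+; rest ⊤}
  B5:   IN=(all ⊤)   OUT=(all ⊤)

Merge at B4: IN[B4] = OUT[B3] = {a: ⊤, b: ⊤, c: ⊤, d: ⊤, e: ⊤, f: ⊤}
Applying B4's transfer function to that IN value gives OUT[B4] (row B4 above).

Answer: {a: ⊤, b: ⊤, c: ⊤, d: +, e: ⊤, f: ⊤}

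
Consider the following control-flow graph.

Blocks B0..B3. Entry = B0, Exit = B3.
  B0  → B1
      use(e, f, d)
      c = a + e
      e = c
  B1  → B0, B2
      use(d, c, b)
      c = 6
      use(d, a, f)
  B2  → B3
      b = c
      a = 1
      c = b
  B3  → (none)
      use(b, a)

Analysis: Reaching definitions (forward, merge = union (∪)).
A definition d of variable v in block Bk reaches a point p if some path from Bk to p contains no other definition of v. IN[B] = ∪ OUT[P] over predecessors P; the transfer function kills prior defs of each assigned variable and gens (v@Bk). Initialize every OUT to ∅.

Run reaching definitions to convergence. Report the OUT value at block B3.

Converged values:
  B0:  IN={c@B1, e@B0}  OUT={c@B0, e@B0}
  B1:  IN={c@B0, e@B0}  OUT={c@B1, e@B0}
  B2:  IN={c@B1, e@B0}  OUT={a@B2, b@B2, c@B2, e@B0}
  B3:  IN={a@B2, b@B2, c@B2, e@B0}  OUT={a@B2, b@B2, c@B2, e@B0}

Merge at B3: IN[B3] = OUT[B2] = {a@B2, b@B2, c@B2, e@B0}
Applying B3's transfer function to that IN value gives OUT[B3] (row B3 above).

Answer: {a@B2, b@B2, c@B2, e@B0}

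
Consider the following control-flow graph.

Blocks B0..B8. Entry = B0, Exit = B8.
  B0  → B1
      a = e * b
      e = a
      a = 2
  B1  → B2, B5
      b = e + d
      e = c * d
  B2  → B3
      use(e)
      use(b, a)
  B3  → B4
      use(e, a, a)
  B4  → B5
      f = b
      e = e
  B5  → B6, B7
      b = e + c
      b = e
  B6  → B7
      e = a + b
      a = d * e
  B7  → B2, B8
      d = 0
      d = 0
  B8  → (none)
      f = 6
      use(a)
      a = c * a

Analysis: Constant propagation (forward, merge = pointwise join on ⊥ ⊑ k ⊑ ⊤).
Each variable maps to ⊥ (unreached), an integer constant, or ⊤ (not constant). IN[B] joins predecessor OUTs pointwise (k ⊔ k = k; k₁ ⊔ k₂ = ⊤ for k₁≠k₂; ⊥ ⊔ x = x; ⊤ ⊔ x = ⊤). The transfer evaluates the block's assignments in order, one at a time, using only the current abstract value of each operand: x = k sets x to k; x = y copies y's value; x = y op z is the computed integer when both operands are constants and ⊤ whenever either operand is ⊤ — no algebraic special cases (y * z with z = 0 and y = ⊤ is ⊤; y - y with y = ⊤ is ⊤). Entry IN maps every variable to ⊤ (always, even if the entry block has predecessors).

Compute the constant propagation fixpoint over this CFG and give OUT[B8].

Answer: {a: ⊤, b: ⊤, c: ⊤, d: 0, e: ⊤, f: 6}

Working:
Fixpoint table:
  B0: | IN=(all ⊤) | OUT={a:2; rest ⊤}
  B1: | IN={a:2; rest ⊤} | OUT={a:2; rest ⊤}
  B2: | IN=(all ⊤) | OUT=(all ⊤)
  B3: | IN=(all ⊤) | OUT=(all ⊤)
  B4: | IN=(all ⊤) | OUT=(all ⊤)
  B5: | IN=(all ⊤) | OUT=(all ⊤)
  B6: | IN=(all ⊤) | OUT=(all ⊤)
  B7: | IN=(all ⊤) | OUT={d:0; rest ⊤}
  B8: | IN={d:0; rest ⊤} | OUT={d:0, f:6; rest ⊤}

Merge at B8: IN[B8] = OUT[B7] = {a: ⊤, b: ⊤, c: ⊤, d: 0, e: ⊤, f: ⊤}
Applying B8's transfer function to that IN value gives OUT[B8] (row B8 above).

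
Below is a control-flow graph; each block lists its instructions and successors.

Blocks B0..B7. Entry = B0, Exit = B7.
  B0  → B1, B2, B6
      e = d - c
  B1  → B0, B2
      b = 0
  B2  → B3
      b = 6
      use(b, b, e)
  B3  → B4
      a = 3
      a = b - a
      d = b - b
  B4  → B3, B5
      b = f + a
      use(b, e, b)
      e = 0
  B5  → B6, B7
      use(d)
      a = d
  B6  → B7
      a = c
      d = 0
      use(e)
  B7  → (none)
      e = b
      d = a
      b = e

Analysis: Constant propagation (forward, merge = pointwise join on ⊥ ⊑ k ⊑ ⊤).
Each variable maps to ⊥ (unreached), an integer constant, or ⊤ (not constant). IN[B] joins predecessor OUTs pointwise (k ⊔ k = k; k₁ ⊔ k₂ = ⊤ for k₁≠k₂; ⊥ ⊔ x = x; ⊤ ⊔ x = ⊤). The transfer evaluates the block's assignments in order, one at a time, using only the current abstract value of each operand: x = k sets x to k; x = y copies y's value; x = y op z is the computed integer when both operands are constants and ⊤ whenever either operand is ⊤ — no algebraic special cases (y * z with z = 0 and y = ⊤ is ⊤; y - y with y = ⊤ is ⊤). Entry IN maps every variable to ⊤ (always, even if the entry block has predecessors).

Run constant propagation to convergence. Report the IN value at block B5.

Fixpoint table:
  B0:  IN=(all ⊤)  OUT=(all ⊤)
  B1:  IN=(all ⊤)  OUT={b:0; rest ⊤}
  B2:  IN=(all ⊤)  OUT={b:6; rest ⊤}
  B3:  IN=(all ⊤)  OUT=(all ⊤)
  B4:  IN=(all ⊤)  OUT={e:0; rest ⊤}
  B5:  IN={e:0; rest ⊤}  OUT={e:0; rest ⊤}
  B6:  IN=(all ⊤)  OUT={d:0; rest ⊤}
  B7:  IN=(all ⊤)  OUT=(all ⊤)

Merge at B5: IN[B5] = OUT[B4] = {a: ⊤, b: ⊤, c: ⊤, d: ⊤, e: 0, f: ⊤}

Answer: {a: ⊤, b: ⊤, c: ⊤, d: ⊤, e: 0, f: ⊤}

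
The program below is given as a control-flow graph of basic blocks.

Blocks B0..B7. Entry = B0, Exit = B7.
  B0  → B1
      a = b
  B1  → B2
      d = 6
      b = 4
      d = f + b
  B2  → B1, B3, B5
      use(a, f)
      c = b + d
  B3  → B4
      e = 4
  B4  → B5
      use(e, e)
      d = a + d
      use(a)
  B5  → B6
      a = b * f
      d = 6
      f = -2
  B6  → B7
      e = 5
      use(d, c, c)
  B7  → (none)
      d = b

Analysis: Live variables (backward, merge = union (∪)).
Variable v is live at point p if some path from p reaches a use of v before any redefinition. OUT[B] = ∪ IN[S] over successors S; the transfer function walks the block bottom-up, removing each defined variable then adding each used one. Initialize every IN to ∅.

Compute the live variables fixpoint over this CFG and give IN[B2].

Fixpoint table:
  B0:   IN={b, f}   OUT={a, f}
  B1:   IN={a, f}   OUT={a, b, d, f}
  B2:   IN={a, b, d, f}   OUT={a, b, c, d, f}
  B3:   IN={a, b, c, d, f}   OUT={a, b, c, d, e, f}
  B4:   IN={a, b, c, d, e, f}   OUT={b, c, f}
  B5:   IN={b, c, f}   OUT={b, c, d}
  B6:   IN={b, c, d}   OUT={b}
  B7:   IN={b}   OUT={}

Merge at B2: OUT[B2] = IN[B1] ⊔ IN[B3] ⊔ IN[B5] = {a, b, c, d, f}
Applying B2's transfer function to that OUT value gives IN[B2] (row B2 above).

Answer: {a, b, d, f}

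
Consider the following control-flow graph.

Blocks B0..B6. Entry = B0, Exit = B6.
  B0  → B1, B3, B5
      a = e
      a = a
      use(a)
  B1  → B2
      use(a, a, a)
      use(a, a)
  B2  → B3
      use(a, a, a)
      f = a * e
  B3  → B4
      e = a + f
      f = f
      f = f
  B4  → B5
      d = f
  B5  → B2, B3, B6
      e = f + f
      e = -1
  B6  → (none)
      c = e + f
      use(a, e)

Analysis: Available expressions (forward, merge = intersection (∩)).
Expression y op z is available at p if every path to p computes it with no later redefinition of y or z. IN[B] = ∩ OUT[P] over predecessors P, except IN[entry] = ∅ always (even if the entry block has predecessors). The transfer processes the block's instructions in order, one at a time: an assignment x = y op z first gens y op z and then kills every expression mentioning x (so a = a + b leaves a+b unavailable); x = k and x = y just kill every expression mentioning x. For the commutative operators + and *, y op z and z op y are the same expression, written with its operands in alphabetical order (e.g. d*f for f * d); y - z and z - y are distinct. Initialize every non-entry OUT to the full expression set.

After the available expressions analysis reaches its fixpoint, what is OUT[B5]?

Per-block solution:
  B0: | IN={} | OUT={}
  B1: | IN={} | OUT={}
  B2: | IN={} | OUT={a*e}
  B3: | IN={} | OUT={}
  B4: | IN={} | OUT={}
  B5: | IN={} | OUT={f+f}
  B6: | IN={f+f} | OUT={e+f, f+f}

Merge at B5: IN[B5] = OUT[B0] ∩ OUT[B4] = {}
Applying B5's transfer function to that IN value gives OUT[B5] (row B5 above).

Answer: {f+f}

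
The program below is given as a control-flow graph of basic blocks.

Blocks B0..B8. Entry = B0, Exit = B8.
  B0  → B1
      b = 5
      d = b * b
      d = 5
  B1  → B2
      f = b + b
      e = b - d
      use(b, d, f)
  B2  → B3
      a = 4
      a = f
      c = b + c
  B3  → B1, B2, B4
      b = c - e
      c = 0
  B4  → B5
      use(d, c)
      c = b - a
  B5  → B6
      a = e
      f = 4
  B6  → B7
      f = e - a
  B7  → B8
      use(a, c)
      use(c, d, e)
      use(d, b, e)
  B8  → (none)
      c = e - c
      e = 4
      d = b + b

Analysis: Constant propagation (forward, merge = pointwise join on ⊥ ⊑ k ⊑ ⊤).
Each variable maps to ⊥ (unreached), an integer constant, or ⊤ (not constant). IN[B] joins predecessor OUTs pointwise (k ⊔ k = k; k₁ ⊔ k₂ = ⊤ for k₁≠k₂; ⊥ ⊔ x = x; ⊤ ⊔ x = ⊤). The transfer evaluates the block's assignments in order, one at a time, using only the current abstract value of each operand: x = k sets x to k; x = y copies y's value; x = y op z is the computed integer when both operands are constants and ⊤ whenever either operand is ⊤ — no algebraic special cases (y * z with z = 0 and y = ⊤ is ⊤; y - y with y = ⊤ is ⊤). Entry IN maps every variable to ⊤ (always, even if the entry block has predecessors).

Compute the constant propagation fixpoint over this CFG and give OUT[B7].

Answer: {a: ⊤, b: ⊤, c: ⊤, d: 5, e: ⊤, f: ⊤}

Trace:
Converged values:
  B0:  IN=(all ⊤)  OUT={b:5, d:5; rest ⊤}
  B1:  IN={d:5; rest ⊤}  OUT={d:5; rest ⊤}
  B2:  IN={d:5; rest ⊤}  OUT={d:5; rest ⊤}
  B3:  IN={d:5; rest ⊤}  OUT={c:0, d:5; rest ⊤}
  B4:  IN={c:0, d:5; rest ⊤}  OUT={d:5; rest ⊤}
  B5:  IN={d:5; rest ⊤}  OUT={d:5, f:4; rest ⊤}
  B6:  IN={d:5, f:4; rest ⊤}  OUT={d:5; rest ⊤}
  B7:  IN={d:5; rest ⊤}  OUT={d:5; rest ⊤}
  B8:  IN={d:5; rest ⊤}  OUT={e:4; rest ⊤}

Merge at B7: IN[B7] = OUT[B6] = {a: ⊤, b: ⊤, c: ⊤, d: 5, e: ⊤, f: ⊤}
Applying B7's transfer function to that IN value gives OUT[B7] (row B7 above).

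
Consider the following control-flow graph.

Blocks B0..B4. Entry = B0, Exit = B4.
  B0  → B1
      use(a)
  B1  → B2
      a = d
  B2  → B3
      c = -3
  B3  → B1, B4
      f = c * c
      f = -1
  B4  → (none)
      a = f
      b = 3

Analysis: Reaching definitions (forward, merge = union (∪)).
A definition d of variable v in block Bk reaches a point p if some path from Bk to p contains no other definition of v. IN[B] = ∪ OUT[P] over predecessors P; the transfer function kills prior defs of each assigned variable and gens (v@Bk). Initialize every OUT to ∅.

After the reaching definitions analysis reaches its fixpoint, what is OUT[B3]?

Answer: {a@B1, c@B2, f@B3}

Derivation:
Converged values:
  B0: | IN={} | OUT={}
  B1: | IN={a@B1, c@B2, f@B3} | OUT={a@B1, c@B2, f@B3}
  B2: | IN={a@B1, c@B2, f@B3} | OUT={a@B1, c@B2, f@B3}
  B3: | IN={a@B1, c@B2, f@B3} | OUT={a@B1, c@B2, f@B3}
  B4: | IN={a@B1, c@B2, f@B3} | OUT={a@B4, b@B4, c@B2, f@B3}

Merge at B3: IN[B3] = OUT[B2] = {a@B1, c@B2, f@B3}
Applying B3's transfer function to that IN value gives OUT[B3] (row B3 above).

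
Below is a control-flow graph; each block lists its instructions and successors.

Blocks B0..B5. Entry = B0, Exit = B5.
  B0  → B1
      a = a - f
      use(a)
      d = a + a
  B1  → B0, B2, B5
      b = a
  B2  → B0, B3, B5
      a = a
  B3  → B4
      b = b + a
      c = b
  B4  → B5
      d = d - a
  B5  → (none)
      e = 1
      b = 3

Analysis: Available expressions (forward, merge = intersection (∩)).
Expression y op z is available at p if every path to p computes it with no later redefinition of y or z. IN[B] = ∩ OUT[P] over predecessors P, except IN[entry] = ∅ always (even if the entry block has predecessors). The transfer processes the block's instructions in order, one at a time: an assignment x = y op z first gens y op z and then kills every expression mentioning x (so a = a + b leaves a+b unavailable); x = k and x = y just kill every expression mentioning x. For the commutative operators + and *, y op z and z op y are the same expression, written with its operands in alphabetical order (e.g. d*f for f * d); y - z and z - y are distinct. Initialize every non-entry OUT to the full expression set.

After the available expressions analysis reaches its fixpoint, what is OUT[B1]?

Fixpoint table:
  B0:   IN={}   OUT={a+a}
  B1:   IN={a+a}   OUT={a+a}
  B2:   IN={a+a}   OUT={}
  B3:   IN={}   OUT={}
  B4:   IN={}   OUT={}
  B5:   IN={}   OUT={}

Merge at B1: IN[B1] = OUT[B0] = {a+a}
Applying B1's transfer function to that IN value gives OUT[B1] (row B1 above).

Answer: {a+a}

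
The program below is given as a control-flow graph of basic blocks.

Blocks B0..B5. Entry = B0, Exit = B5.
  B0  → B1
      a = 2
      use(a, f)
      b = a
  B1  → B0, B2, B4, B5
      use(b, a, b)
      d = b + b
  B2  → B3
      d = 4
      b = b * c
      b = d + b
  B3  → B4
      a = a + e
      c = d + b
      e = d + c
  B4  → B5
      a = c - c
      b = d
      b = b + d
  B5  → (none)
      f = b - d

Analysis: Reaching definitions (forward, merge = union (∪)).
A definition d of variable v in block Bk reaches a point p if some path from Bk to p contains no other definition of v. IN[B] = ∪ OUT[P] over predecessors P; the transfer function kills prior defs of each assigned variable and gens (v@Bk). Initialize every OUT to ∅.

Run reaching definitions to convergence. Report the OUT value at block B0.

Answer: {a@B0, b@B0, d@B1}

Working:
Per-block solution:
  B0:   IN={a@B0, b@B0, d@B1}   OUT={a@B0, b@B0, d@B1}
  B1:   IN={a@B0, b@B0, d@B1}   OUT={a@B0, b@B0, d@B1}
  B2:   IN={a@B0, b@B0, d@B1}   OUT={a@B0, b@B2, d@B2}
  B3:   IN={a@B0, b@B2, d@B2}   OUT={a@B3, b@B2, c@B3, d@B2, e@B3}
  B4:   IN={a@B0, a@B3, b@B0, b@B2, c@B3, d@B1, d@B2, e@B3}   OUT={a@B4, b@B4, c@B3, d@B1, d@B2, e@B3}
  B5:   IN={a@B0, a@B4, b@B0, b@B4, c@B3, d@B1, d@B2, e@B3}   OUT={a@B0, a@B4, b@B0, b@B4, c@B3, d@B1, d@B2, e@B3, f@B5}

Merge at B0 (entry node, so the boundary value {} is joined with the incoming edge(s)): IN[B0] = {} ⊔ OUT[B1] = {a@B0, b@B0, d@B1}
Applying B0's transfer function to that IN value gives OUT[B0] (row B0 above).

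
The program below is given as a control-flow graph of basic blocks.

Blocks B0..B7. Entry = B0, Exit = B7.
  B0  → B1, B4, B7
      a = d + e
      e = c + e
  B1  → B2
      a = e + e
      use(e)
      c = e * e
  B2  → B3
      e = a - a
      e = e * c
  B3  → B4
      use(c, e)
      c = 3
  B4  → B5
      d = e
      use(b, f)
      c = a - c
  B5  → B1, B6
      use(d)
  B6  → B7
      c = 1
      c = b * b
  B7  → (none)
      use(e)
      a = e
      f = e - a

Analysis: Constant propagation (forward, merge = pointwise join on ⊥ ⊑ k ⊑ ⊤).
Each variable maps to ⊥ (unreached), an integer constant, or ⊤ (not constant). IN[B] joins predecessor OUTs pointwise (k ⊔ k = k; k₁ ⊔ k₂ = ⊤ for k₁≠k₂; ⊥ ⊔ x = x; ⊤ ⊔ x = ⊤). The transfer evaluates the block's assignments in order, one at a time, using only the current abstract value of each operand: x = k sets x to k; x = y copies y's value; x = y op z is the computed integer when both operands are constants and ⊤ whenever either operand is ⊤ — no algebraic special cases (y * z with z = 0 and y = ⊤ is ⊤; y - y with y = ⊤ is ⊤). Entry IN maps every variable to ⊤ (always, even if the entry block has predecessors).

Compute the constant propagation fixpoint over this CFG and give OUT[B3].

Answer: {a: ⊤, b: ⊤, c: 3, d: ⊤, e: ⊤, f: ⊤}

Working:
Per-block solution:
  B0:  IN=(all ⊤)  OUT=(all ⊤)
  B1:  IN=(all ⊤)  OUT=(all ⊤)
  B2:  IN=(all ⊤)  OUT=(all ⊤)
  B3:  IN=(all ⊤)  OUT={c:3; rest ⊤}
  B4:  IN=(all ⊤)  OUT=(all ⊤)
  B5:  IN=(all ⊤)  OUT=(all ⊤)
  B6:  IN=(all ⊤)  OUT=(all ⊤)
  B7:  IN=(all ⊤)  OUT=(all ⊤)

Merge at B3: IN[B3] = OUT[B2] = {a: ⊤, b: ⊤, c: ⊤, d: ⊤, e: ⊤, f: ⊤}
Applying B3's transfer function to that IN value gives OUT[B3] (row B3 above).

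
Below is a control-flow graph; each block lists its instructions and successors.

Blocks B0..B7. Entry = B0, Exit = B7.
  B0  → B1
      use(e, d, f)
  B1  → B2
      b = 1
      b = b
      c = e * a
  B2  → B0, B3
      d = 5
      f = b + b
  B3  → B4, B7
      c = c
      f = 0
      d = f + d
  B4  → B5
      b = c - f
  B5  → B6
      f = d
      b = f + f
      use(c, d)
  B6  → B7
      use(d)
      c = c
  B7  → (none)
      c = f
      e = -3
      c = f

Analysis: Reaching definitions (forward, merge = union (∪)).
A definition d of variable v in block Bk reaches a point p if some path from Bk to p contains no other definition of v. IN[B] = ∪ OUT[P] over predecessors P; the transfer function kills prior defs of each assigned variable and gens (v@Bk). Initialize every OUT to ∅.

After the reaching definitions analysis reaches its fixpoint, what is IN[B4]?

Answer: {b@B1, c@B3, d@B3, f@B3}

Working:
Per-block solution:
  B0: | IN={b@B1, c@B1, d@B2, f@B2} | OUT={b@B1, c@B1, d@B2, f@B2}
  B1: | IN={b@B1, c@B1, d@B2, f@B2} | OUT={b@B1, c@B1, d@B2, f@B2}
  B2: | IN={b@B1, c@B1, d@B2, f@B2} | OUT={b@B1, c@B1, d@B2, f@B2}
  B3: | IN={b@B1, c@B1, d@B2, f@B2} | OUT={b@B1, c@B3, d@B3, f@B3}
  B4: | IN={b@B1, c@B3, d@B3, f@B3} | OUT={b@B4, c@B3, d@B3, f@B3}
  B5: | IN={b@B4, c@B3, d@B3, f@B3} | OUT={b@B5, c@B3, d@B3, f@B5}
  B6: | IN={b@B5, c@B3, d@B3, f@B5} | OUT={b@B5, c@B6, d@B3, f@B5}
  B7: | IN={b@B1, b@B5, c@B3, c@B6, d@B3, f@B3, f@B5} | OUT={b@B1, b@B5, c@B7, d@B3, e@B7, f@B3, f@B5}

Merge at B4: IN[B4] = OUT[B3] = {b@B1, c@B3, d@B3, f@B3}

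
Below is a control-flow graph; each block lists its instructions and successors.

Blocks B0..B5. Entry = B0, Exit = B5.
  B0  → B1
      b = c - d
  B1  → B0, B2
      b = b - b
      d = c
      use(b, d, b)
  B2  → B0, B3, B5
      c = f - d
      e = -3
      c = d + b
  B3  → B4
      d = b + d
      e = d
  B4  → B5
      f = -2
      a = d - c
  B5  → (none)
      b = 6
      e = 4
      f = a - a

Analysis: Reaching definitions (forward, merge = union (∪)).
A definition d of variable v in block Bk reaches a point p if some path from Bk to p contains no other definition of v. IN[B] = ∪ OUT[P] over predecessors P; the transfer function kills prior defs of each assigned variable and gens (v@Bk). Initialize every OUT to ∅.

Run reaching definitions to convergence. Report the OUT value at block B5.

Per-block solution:
  B0: | IN={b@B1, c@B2, d@B1, e@B2} | OUT={b@B0, c@B2, d@B1, e@B2}
  B1: | IN={b@B0, c@B2, d@B1, e@B2} | OUT={b@B1, c@B2, d@B1, e@B2}
  B2: | IN={b@B1, c@B2, d@B1, e@B2} | OUT={b@B1, c@B2, d@B1, e@B2}
  B3: | IN={b@B1, c@B2, d@B1, e@B2} | OUT={b@B1, c@B2, d@B3, e@B3}
  B4: | IN={b@B1, c@B2, d@B3, e@B3} | OUT={a@B4, b@B1, c@B2, d@B3, e@B3, f@B4}
  B5: | IN={a@B4, b@B1, c@B2, d@B1, d@B3, e@B2, e@B3, f@B4} | OUT={a@B4, b@B5, c@B2, d@B1, d@B3, e@B5, f@B5}

Merge at B5: IN[B5] = OUT[B2] ⊔ OUT[B4] = {a@B4, b@B1, c@B2, d@B1, d@B3, e@B2, e@B3, f@B4}
Applying B5's transfer function to that IN value gives OUT[B5] (row B5 above).

Answer: {a@B4, b@B5, c@B2, d@B1, d@B3, e@B5, f@B5}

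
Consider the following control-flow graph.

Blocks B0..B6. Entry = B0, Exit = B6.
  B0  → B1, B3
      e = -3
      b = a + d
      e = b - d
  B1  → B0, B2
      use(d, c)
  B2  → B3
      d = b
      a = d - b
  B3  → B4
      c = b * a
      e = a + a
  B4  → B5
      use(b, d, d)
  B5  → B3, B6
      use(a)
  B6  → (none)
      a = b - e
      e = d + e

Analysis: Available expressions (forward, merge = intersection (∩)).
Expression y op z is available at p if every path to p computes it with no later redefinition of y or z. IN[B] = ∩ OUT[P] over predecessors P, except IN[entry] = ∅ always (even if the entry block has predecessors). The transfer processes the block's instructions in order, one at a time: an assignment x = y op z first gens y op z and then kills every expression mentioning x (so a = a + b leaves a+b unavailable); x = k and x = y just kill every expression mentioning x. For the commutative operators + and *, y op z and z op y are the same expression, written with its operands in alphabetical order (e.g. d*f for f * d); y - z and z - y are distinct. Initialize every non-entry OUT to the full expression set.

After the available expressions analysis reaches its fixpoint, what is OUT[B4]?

Per-block solution:
  B0: | IN={} | OUT={a+d, b-d}
  B1: | IN={a+d, b-d} | OUT={a+d, b-d}
  B2: | IN={a+d, b-d} | OUT={d-b}
  B3: | IN={} | OUT={a*b, a+a}
  B4: | IN={a*b, a+a} | OUT={a*b, a+a}
  B5: | IN={a*b, a+a} | OUT={a*b, a+a}
  B6: | IN={a*b, a+a} | OUT={}

Merge at B4: IN[B4] = OUT[B3] = {a*b, a+a}
Applying B4's transfer function to that IN value gives OUT[B4] (row B4 above).

Answer: {a*b, a+a}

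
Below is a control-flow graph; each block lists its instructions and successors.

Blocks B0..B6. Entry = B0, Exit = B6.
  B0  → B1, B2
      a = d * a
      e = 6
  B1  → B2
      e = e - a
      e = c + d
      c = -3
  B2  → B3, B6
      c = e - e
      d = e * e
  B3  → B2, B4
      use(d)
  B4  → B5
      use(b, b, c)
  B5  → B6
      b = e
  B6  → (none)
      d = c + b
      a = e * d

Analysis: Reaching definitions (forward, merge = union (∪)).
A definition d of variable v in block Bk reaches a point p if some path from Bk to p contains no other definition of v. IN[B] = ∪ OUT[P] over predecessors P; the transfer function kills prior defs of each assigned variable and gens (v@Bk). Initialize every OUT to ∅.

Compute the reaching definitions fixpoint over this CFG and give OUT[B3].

Answer: {a@B0, c@B2, d@B2, e@B0, e@B1}

Derivation:
Converged values:
  B0:   IN={}   OUT={a@B0, e@B0}
  B1:   IN={a@B0, e@B0}   OUT={a@B0, c@B1, e@B1}
  B2:   IN={a@B0, c@B1, c@B2, d@B2, e@B0, e@B1}   OUT={a@B0, c@B2, d@B2, e@B0, e@B1}
  B3:   IN={a@B0, c@B2, d@B2, e@B0, e@B1}   OUT={a@B0, c@B2, d@B2, e@B0, e@B1}
  B4:   IN={a@B0, c@B2, d@B2, e@B0, e@B1}   OUT={a@B0, c@B2, d@B2, e@B0, e@B1}
  B5:   IN={a@B0, c@B2, d@B2, e@B0, e@B1}   OUT={a@B0, b@B5, c@B2, d@B2, e@B0, e@B1}
  B6:   IN={a@B0, b@B5, c@B2, d@B2, e@B0, e@B1}   OUT={a@B6, b@B5, c@B2, d@B6, e@B0, e@B1}

Merge at B3: IN[B3] = OUT[B2] = {a@B0, c@B2, d@B2, e@B0, e@B1}
Applying B3's transfer function to that IN value gives OUT[B3] (row B3 above).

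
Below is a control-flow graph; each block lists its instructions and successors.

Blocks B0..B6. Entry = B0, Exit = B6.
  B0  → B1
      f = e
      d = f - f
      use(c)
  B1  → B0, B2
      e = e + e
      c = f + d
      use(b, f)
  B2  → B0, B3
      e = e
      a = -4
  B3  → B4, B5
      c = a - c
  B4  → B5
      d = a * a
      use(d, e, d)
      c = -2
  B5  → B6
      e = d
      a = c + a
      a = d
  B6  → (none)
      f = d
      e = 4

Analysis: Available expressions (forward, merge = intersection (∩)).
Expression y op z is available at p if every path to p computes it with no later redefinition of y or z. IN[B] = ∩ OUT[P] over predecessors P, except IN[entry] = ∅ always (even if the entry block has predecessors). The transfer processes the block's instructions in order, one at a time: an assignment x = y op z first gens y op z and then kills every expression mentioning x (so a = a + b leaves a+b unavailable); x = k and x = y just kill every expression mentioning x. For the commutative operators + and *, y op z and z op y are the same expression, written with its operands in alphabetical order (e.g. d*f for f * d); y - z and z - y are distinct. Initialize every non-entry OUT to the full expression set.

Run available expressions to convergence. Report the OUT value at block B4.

Answer: {a*a, f-f}

Trace:
Fixpoint table:
  B0: | IN={} | OUT={f-f}
  B1: | IN={f-f} | OUT={d+f, f-f}
  B2: | IN={d+f, f-f} | OUT={d+f, f-f}
  B3: | IN={d+f, f-f} | OUT={d+f, f-f}
  B4: | IN={d+f, f-f} | OUT={a*a, f-f}
  B5: | IN={f-f} | OUT={f-f}
  B6: | IN={f-f} | OUT={}

Merge at B4: IN[B4] = OUT[B3] = {d+f, f-f}
Applying B4's transfer function to that IN value gives OUT[B4] (row B4 above).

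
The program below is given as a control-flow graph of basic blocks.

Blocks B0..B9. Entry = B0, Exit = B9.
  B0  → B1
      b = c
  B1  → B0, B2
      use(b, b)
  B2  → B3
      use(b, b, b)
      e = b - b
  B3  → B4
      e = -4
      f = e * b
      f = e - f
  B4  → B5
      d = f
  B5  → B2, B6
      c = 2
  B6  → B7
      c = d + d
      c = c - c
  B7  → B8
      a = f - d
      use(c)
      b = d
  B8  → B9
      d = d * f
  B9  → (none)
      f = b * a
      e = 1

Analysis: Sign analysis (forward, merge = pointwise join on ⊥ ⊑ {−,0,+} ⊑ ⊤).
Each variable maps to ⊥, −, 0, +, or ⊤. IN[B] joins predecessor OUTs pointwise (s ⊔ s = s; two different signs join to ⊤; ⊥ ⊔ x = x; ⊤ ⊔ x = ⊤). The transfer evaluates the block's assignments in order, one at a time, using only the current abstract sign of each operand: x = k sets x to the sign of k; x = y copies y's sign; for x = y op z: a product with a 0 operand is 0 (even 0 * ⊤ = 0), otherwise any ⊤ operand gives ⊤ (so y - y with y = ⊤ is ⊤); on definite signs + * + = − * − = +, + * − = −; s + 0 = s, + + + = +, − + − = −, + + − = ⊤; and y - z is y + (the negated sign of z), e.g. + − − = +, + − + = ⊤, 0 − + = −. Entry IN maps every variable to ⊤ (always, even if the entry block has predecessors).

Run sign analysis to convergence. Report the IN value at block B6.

Answer: {a: ⊤, b: ⊤, c: +, d: ⊤, e: -, f: ⊤}

Working:
Per-block solution:
  B0:   IN=(all ⊤)   OUT=(all ⊤)
  B1:   IN=(all ⊤)   OUT=(all ⊤)
  B2:   IN=(all ⊤)   OUT=(all ⊤)
  B3:   IN=(all ⊤)   OUT={e:-; rest ⊤}
  B4:   IN={e:-; rest ⊤}   OUT={e:-; rest ⊤}
  B5:   IN={e:-; rest ⊤}   OUT={c:+, e:-; rest ⊤}
  B6:   IN={c:+, e:-; rest ⊤}   OUT={e:-; rest ⊤}
  B7:   IN={e:-; rest ⊤}   OUT={e:-; rest ⊤}
  B8:   IN={e:-; rest ⊤}   OUT={e:-; rest ⊤}
  B9:   IN={e:-; rest ⊤}   OUT={e:+; rest ⊤}

Merge at B6: IN[B6] = OUT[B5] = {a: ⊤, b: ⊤, c: +, d: ⊤, e: -, f: ⊤}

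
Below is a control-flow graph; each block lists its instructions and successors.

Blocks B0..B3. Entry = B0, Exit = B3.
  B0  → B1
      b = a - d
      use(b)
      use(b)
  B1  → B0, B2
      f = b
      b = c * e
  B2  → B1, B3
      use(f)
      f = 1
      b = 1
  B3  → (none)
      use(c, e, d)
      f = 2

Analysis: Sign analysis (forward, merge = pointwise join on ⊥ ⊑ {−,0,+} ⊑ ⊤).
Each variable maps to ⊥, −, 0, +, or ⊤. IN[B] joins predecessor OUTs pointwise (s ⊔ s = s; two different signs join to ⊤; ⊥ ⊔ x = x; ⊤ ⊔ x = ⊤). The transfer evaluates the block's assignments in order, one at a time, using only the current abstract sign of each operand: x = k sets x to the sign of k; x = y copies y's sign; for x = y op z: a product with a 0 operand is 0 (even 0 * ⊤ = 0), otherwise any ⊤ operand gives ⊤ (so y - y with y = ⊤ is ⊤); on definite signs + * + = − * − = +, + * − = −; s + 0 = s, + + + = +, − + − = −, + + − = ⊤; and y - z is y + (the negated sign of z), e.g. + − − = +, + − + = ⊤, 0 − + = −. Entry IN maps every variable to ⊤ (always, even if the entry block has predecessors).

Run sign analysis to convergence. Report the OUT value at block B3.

Answer: {a: ⊤, b: +, c: ⊤, d: ⊤, e: ⊤, f: +}

Working:
Per-block solution:
  B0: | IN=(all ⊤) | OUT=(all ⊤)
  B1: | IN=(all ⊤) | OUT=(all ⊤)
  B2: | IN=(all ⊤) | OUT={b:+, f:+; rest ⊤}
  B3: | IN={b:+, f:+; rest ⊤} | OUT={b:+, f:+; rest ⊤}

Merge at B3: IN[B3] = OUT[B2] = {a: ⊤, b: +, c: ⊤, d: ⊤, e: ⊤, f: +}
Applying B3's transfer function to that IN value gives OUT[B3] (row B3 above).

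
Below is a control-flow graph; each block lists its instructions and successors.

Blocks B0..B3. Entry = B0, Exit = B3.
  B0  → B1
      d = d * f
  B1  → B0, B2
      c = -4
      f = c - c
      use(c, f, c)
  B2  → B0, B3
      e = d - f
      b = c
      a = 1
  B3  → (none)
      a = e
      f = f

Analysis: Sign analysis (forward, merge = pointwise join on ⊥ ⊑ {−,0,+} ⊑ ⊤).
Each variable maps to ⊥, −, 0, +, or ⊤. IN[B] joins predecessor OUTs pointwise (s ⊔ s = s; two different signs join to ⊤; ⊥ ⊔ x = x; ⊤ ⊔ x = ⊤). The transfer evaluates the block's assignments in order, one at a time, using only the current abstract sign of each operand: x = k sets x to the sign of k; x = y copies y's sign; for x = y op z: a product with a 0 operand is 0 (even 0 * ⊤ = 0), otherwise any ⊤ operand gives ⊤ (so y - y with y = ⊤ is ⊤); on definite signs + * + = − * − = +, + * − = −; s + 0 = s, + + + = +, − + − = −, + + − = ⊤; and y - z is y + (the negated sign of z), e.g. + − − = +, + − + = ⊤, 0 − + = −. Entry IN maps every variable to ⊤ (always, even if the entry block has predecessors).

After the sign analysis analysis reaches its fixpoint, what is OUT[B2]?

Per-block solution:
  B0:   IN=(all ⊤)   OUT=(all ⊤)
  B1:   IN=(all ⊤)   OUT={c:-; rest ⊤}
  B2:   IN={c:-; rest ⊤}   OUT={a:+, b:-, c:-; rest ⊤}
  B3:   IN={a:+, b:-, c:-; rest ⊤}   OUT={b:-, c:-; rest ⊤}

Merge at B2: IN[B2] = OUT[B1] = {a: ⊤, b: ⊤, c: -, d: ⊤, e: ⊤, f: ⊤}
Applying B2's transfer function to that IN value gives OUT[B2] (row B2 above).

Answer: {a: +, b: -, c: -, d: ⊤, e: ⊤, f: ⊤}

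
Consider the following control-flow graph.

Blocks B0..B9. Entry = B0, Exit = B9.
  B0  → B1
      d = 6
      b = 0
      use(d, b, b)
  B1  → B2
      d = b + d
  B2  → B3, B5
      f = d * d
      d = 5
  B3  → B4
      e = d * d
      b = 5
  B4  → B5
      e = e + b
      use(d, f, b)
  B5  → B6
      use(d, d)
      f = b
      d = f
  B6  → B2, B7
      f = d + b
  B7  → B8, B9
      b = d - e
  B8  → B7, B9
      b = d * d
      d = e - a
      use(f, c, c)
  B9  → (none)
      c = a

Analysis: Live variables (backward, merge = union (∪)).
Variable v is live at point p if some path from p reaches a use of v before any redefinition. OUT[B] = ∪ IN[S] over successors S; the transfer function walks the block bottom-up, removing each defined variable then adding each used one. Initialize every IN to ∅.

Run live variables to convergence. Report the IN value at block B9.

Fixpoint table:
  B0:   IN={a, c, e}   OUT={a, b, c, d, e}
  B1:   IN={a, b, c, d, e}   OUT={a, b, c, d, e}
  B2:   IN={a, b, c, d, e}   OUT={a, b, c, d, e, f}
  B3:   IN={a, c, d, f}   OUT={a, b, c, d, e, f}
  B4:   IN={a, b, c, d, e, f}   OUT={a, b, c, d, e}
  B5:   IN={a, b, c, d, e}   OUT={a, b, c, d, e}
  B6:   IN={a, b, c, d, e}   OUT={a, b, c, d, e, f}
  B7:   IN={a, c, d, e, f}   OUT={a, c, d, e, f}
  B8:   IN={a, c, d, e, f}   OUT={a, c, d, e, f}
  B9:   IN={a}   OUT={}

B9 is the boundary node: OUT[B9] = {}
Applying B9's transfer function to that OUT value gives IN[B9] (row B9 above).

Answer: {a}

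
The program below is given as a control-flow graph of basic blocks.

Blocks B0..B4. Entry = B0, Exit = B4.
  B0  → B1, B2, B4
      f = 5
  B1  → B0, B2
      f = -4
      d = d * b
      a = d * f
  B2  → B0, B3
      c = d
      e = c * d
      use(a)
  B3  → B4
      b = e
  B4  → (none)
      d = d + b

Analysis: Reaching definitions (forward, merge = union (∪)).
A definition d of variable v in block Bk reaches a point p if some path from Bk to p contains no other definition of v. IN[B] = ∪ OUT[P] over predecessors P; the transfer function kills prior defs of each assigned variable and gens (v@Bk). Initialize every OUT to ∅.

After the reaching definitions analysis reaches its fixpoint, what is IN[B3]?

Fixpoint table:
  B0:   IN={a@B1, c@B2, d@B1, e@B2, f@B0, f@B1}   OUT={a@B1, c@B2, d@B1, e@B2, f@B0}
  B1:   IN={a@B1, c@B2, d@B1, e@B2, f@B0}   OUT={a@B1, c@B2, d@B1, e@B2, f@B1}
  B2:   IN={a@B1, c@B2, d@B1, e@B2, f@B0, f@B1}   OUT={a@B1, c@B2, d@B1, e@B2, f@B0, f@B1}
  B3:   IN={a@B1, c@B2, d@B1, e@B2, f@B0, f@B1}   OUT={a@B1, b@B3, c@B2, d@B1, e@B2, f@B0, f@B1}
  B4:   IN={a@B1, b@B3, c@B2, d@B1, e@B2, f@B0, f@B1}   OUT={a@B1, b@B3, c@B2, d@B4, e@B2, f@B0, f@B1}

Merge at B3: IN[B3] = OUT[B2] = {a@B1, c@B2, d@B1, e@B2, f@B0, f@B1}

Answer: {a@B1, c@B2, d@B1, e@B2, f@B0, f@B1}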